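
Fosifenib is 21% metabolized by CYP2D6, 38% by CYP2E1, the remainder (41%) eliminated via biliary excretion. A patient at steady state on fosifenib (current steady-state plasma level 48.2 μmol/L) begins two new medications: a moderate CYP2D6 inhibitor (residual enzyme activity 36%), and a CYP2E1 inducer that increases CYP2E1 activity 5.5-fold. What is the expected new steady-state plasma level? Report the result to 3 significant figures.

The CYP2D6 pathway (21% of clearance) is reduced to 0.36× activity: 0.21 × 0.36 = 0.0756.
The CYP2E1 pathway (38% of clearance) increases to 5.5× activity: 0.38 × 5.5 = 2.09.
The remaining 41% of clearance is unaffected.
New clearance relative to baseline: 0.0756 + 2.09 + 0.41 = 2.5756.
Dividing the baseline by the relative clearance: 48.2 / 2.5756 = 18.7 μmol/L.

18.7 μmol/L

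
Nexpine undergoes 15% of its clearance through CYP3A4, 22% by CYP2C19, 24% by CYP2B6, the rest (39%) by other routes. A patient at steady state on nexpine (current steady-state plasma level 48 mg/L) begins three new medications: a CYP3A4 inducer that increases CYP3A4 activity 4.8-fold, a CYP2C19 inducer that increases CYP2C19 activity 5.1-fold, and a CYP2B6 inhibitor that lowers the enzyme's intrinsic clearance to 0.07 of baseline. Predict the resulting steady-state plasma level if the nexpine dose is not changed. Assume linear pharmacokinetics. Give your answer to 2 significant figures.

The CYP3A4 pathway (15% of clearance) is boosted to 4.8× activity: 0.15 × 4.8 = 0.72.
The CYP2C19 pathway (22% of clearance) rises to 5.1× activity: 0.22 × 5.1 = 1.122.
The CYP2B6 pathway (24% of clearance) falls to 0.07× activity: 0.24 × 0.07 = 0.0168.
Non-CYP routes (39%) are unchanged.
Relative clearance = 0.72 + 1.122 + 0.0168 + 0.39 = 2.2488.
Dividing the baseline by the relative clearance: 48 / 2.2488 = 21 mg/L.

21 mg/L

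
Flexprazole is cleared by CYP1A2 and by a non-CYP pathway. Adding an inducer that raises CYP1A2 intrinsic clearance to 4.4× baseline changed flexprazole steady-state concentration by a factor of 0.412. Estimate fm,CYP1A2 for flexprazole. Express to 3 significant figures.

0.420

Call the CYP1A2 fraction fm. After the interaction, CL_new/CL_old = fm × 4.4 + (1 − fm).
Steady-state concentration ratio = 1 / (new CL fraction), so new CL fraction = 1 / 0.412 = 2.427.
fm × 4.4 + 1 − fm = 2.427  ⇒  fm × (4.4 − 1) = 1.427  ⇒  fm = 0.420.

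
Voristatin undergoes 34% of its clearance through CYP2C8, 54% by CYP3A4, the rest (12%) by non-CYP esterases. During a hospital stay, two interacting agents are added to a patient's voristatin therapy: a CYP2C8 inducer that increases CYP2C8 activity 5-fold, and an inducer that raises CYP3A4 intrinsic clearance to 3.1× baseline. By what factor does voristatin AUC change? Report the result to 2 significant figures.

0.29

The CYP2C8 pathway (34% of clearance) rises to 5× activity: 0.34 × 5 = 1.7.
The CYP3A4 pathway (54% of clearance) is boosted to 3.1× activity: 0.54 × 3.1 = 1.674.
Non-CYP routes (12%) are unchanged.
New clearance relative to baseline: 1.7 + 1.674 + 0.12 = 3.494.
AUC ∝ 1/CL: fold-change = 1 / 3.494 = 0.29.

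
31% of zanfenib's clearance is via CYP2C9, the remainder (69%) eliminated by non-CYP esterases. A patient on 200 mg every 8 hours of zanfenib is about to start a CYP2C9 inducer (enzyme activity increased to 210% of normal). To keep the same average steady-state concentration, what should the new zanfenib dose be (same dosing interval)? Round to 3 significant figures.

268 mg

The CYP2C9 pathway (31% of clearance) is boosted to 2.1× activity: 0.31 × 2.1 = 0.651.
The remaining 69% of clearance is unaffected.
Relative clearance = 0.651 + 0.69 = 1.341.
Css,avg = (dose rate)/CL, so holding Css fixed requires dose ∝ CL: 200 × 1.341 = 268 mg.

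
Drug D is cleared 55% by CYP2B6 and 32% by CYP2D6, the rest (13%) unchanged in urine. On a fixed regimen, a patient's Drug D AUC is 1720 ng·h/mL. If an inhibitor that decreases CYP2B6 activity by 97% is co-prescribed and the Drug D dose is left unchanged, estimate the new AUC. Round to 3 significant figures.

The CYP2B6 pathway (55% of clearance) drops to 0.03× activity: 0.55 × 0.03 = 0.0165.
CYP2D6 (32%) and the residual 13% are unaffected.
CL_new/CL_old = 0.0165 + 0.32 + 0.13 = 0.4665.
With dosing unchanged, AUC scales as 1/CL: 1720 / 0.4665 = 3.69 × 10³ ng·h/mL.

3.69 × 10³ ng·h/mL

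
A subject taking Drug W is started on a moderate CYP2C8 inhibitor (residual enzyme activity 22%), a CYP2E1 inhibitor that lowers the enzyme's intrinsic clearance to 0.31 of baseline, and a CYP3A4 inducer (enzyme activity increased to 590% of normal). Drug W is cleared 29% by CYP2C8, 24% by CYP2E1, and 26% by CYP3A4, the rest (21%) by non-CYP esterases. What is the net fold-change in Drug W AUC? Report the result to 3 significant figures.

0.531

The CYP2C8 pathway (29% of clearance) is reduced to 0.22× activity: 0.29 × 0.22 = 0.0638.
The CYP2E1 pathway (24% of clearance) is reduced to 0.31× activity: 0.24 × 0.31 = 0.0744.
The CYP3A4 pathway (26% of clearance) is boosted to 5.9× activity: 0.26 × 5.9 = 1.534.
Non-CYP routes (21%) are unchanged.
CL_new/CL_old = 0.0638 + 0.0744 + 1.534 + 0.21 = 1.8822.
AUC ∝ 1/CL: fold-change = 1 / 1.8822 = 0.531.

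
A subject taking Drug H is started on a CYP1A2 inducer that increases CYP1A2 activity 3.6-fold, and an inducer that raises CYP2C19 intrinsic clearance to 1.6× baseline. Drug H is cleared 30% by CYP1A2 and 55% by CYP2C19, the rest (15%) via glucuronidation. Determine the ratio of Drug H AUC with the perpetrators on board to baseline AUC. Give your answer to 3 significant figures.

CYP1A2: 0.3 × 3.6 = 1.08
CYP2C19: 0.55 × 1.6 = 0.88
Other: 0.15 (unchanged)
CL_new/CL_old = 1.08 + 0.88 + 0.15 = 2.11.
Net AUC ratio = 1 / 2.11 = 0.474.

0.474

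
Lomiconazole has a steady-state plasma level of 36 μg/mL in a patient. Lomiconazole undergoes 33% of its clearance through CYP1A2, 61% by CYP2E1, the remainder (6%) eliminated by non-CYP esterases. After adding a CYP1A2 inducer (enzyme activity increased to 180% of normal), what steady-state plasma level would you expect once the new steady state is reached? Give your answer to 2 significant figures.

The CYP1A2 pathway (33% of clearance) increases to 1.8× activity: 0.33 × 1.8 = 0.594.
CYP2E1 (61%) and the residual 6% are unaffected.
New clearance relative to baseline: 0.594 + 0.61 + 0.06 = 1.264.
New steady-state plasma level = baseline ÷ relative clearance = 36 / 1.264 = 28 μg/mL.

28 μg/mL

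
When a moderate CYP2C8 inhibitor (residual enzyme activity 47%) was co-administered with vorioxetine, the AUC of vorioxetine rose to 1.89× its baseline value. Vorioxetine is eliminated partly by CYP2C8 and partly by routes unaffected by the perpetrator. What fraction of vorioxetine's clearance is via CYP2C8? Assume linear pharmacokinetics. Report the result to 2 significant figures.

CL'/CL = 1 / 1.89 = 0.5291
0.47·fm + (1 − fm) = 0.5291
fm = (0.5291 − 1) / (0.47 − 1) = 0.89

0.89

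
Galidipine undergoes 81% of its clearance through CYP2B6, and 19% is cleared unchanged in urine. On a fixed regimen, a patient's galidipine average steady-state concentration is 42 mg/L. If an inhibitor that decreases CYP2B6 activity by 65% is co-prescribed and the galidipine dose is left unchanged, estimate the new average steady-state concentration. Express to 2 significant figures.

89 mg/L

The CYP2B6 pathway (81% of clearance) drops to 0.35× activity: 0.81 × 0.35 = 0.2835.
Non-CYP routes (19%) are unchanged.
CL_new/CL_old = 0.2835 + 0.19 = 0.4735.
With dosing unchanged, average steady-state concentration scales as 1/CL: 42 / 0.4735 = 89 mg/L.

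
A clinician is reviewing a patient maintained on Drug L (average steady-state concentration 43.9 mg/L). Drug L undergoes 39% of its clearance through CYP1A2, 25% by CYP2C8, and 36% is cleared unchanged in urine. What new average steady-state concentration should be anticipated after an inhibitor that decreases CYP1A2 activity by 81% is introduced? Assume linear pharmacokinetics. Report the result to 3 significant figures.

64.2 mg/L

The CYP1A2 pathway (39% of clearance) falls to 0.19× activity: 0.39 × 0.19 = 0.0741.
CYP2C8 (25%) and the residual 36% are unaffected.
New clearance relative to baseline: 0.0741 + 0.25 + 0.36 = 0.6841.
New average steady-state concentration = baseline ÷ relative clearance = 43.9 / 0.6841 = 64.2 mg/L.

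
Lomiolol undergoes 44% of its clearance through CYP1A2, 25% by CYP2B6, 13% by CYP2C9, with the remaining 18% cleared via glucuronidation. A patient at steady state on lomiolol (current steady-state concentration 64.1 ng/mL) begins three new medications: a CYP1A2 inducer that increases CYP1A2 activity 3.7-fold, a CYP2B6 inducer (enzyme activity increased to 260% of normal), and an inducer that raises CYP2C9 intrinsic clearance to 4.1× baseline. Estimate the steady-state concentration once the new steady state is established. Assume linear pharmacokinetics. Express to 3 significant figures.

CYP1A2: 0.44 × 3.7 = 1.628
CYP2B6: 0.25 × 2.6 = 0.65
CYP2C9: 0.13 × 4.1 = 0.533
Other: 0.18 (unchanged)
CL_new/CL_old = 1.628 + 0.65 + 0.533 + 0.18 = 2.991.
Dividing the baseline by the relative clearance: 64.1 / 2.991 = 21.4 ng/mL.

21.4 ng/mL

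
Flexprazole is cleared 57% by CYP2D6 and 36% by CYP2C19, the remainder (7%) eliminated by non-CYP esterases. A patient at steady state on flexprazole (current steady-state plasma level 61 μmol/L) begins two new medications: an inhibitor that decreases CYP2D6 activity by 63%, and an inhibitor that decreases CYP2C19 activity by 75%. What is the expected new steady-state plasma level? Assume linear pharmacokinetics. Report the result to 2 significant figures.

1.6 × 10² μmol/L

The CYP2D6 pathway (57% of clearance) drops to 0.37× activity: 0.57 × 0.37 = 0.2109.
The CYP2C19 pathway (36% of clearance) drops to 0.25× activity: 0.36 × 0.25 = 0.09.
The remaining 7% of clearance is unaffected.
CL_new/CL_old = 0.2109 + 0.09 + 0.07 = 0.3709.
Steady-state plasma level ∝ 1/CL: new value = 61 / 0.3709 = 1.6 × 10² μmol/L.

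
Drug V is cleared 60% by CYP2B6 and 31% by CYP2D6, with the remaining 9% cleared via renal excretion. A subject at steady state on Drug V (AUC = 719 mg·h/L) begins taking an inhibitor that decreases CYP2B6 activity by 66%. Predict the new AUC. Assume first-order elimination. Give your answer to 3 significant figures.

1.19 × 10³ mg·h/L

The CYP2B6 pathway (60% of clearance) drops to 0.34× activity: 0.6 × 0.34 = 0.204.
CYP2D6 (31%) and the residual 9% are unaffected.
Relative clearance = 0.204 + 0.31 + 0.09 = 0.604.
New AUC = baseline ÷ relative clearance = 719 / 0.604 = 1.19 × 10³ mg·h/L.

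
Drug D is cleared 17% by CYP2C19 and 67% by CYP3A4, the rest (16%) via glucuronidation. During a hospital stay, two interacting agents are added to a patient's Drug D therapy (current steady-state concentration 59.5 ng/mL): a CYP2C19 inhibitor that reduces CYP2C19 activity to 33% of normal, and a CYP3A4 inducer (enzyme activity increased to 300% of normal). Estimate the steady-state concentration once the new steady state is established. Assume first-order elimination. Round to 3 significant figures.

26.7 ng/mL

The CYP2C19 pathway (17% of clearance) is reduced to 0.33× activity: 0.17 × 0.33 = 0.0561.
The CYP3A4 pathway (67% of clearance) increases to 3× activity: 0.67 × 3 = 2.01.
Non-CYP routes (16%) are unchanged.
Relative clearance = 0.0561 + 2.01 + 0.16 = 2.2261.
Steady-state concentration ∝ 1/CL: new value = 59.5 / 2.2261 = 26.7 ng/mL.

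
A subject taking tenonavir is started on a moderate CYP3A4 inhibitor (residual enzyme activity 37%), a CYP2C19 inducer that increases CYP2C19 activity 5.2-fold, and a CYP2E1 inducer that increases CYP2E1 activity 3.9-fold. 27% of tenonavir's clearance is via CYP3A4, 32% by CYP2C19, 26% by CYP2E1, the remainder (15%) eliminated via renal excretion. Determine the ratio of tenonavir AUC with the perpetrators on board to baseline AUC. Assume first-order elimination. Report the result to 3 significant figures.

0.342

CYP3A4: 0.27 × 0.37 = 0.0999
CYP2C19: 0.32 × 5.2 = 1.664
CYP2E1: 0.26 × 3.9 = 1.014
Other: 0.15 (unchanged)
New clearance relative to baseline: 0.0999 + 1.664 + 1.014 + 0.15 = 2.9279.
AUC ∝ 1/CL: fold-change = 1 / 2.9279 = 0.342.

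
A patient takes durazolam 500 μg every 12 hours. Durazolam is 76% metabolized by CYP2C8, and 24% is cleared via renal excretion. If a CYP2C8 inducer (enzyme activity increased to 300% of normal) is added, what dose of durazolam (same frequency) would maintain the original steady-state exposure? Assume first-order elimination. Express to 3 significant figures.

CYP2C8: 0.76 × 3 = 2.28
Other: 0.24 (unchanged)
Relative clearance = 2.28 + 0.24 = 2.52.
Css,avg = (dose rate)/CL, so holding Css fixed requires dose ∝ CL: 500 × 2.52 = 1.26 × 10³ μg.

1.26 × 10³ μg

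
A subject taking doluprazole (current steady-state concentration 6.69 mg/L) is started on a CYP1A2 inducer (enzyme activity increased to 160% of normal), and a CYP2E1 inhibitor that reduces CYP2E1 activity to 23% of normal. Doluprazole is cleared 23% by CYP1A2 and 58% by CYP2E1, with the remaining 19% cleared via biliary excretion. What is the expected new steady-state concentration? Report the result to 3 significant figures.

The CYP1A2 pathway (23% of clearance) increases to 1.6× activity: 0.23 × 1.6 = 0.368.
The CYP2E1 pathway (58% of clearance) drops to 0.23× activity: 0.58 × 0.23 = 0.1334.
The remaining 19% of clearance is unaffected.
Relative clearance = 0.368 + 0.1334 + 0.19 = 0.6914.
Steady-state concentration ∝ 1/CL: new value = 6.69 / 0.6914 = 9.68 mg/L.

9.68 mg/L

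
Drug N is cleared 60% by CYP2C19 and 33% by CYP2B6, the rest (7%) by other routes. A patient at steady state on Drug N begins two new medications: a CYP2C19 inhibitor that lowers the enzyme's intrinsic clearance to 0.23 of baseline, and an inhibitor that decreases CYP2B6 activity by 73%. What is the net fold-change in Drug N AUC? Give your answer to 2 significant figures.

3.4

The CYP2C19 pathway (60% of clearance) is reduced to 0.23× activity: 0.6 × 0.23 = 0.138.
The CYP2B6 pathway (33% of clearance) falls to 0.27× activity: 0.33 × 0.27 = 0.0891.
The remaining 7% of clearance is unaffected.
CL_new/CL_old = 0.138 + 0.0891 + 0.07 = 0.2971.
AUC ∝ 1/CL: fold-change = 1 / 0.2971 = 3.4.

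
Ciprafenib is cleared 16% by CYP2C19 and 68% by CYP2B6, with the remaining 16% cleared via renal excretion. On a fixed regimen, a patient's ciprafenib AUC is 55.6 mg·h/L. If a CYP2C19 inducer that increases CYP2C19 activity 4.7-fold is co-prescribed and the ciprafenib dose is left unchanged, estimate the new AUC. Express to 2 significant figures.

35 mg·h/L

The CYP2C19 pathway (16% of clearance) increases to 4.7× activity: 0.16 × 4.7 = 0.752.
CYP2B6 (68%) and the residual 16% are unaffected.
Relative clearance = 0.752 + 0.68 + 0.16 = 1.592.
AUC ∝ 1/CL, so new value = 55.6 / 1.592 = 35 mg·h/L.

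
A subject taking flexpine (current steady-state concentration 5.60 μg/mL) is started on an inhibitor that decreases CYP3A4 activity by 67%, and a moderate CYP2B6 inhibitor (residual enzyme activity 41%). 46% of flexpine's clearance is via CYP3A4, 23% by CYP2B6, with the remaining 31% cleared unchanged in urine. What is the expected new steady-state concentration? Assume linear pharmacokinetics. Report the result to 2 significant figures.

10 μg/mL

CYP3A4: 0.46 × 0.33 = 0.1518
CYP2B6: 0.23 × 0.41 = 0.0943
Other: 0.31 (unchanged)
CL_new/CL_old = 0.1518 + 0.0943 + 0.31 = 0.5561.
Steady-state concentration ∝ 1/CL: new value = 5.60 / 0.5561 = 10 μg/mL.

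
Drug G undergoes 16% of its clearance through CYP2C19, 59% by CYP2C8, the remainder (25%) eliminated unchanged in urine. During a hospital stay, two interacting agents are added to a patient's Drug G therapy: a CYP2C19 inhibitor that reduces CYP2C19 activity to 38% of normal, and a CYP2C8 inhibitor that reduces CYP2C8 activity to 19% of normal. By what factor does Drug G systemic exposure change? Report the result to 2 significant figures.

2.4

The CYP2C19 pathway (16% of clearance) is reduced to 0.38× activity: 0.16 × 0.38 = 0.0608.
The CYP2C8 pathway (59% of clearance) drops to 0.19× activity: 0.59 × 0.19 = 0.1121.
Non-CYP routes (25%) are unchanged.
Relative clearance = 0.0608 + 0.1121 + 0.25 = 0.4229.
Net systemic exposure ratio = 1 / 0.4229 = 2.4.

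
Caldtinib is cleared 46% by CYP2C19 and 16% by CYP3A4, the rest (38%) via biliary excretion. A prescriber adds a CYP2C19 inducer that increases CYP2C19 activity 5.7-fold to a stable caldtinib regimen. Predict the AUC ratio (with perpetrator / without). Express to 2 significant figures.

CYP2C19: 0.46 × 5.7 = 2.622
CYP3A4: 0.16 (unchanged)
Other: 0.38 (unchanged)
Relative clearance = 2.622 + 0.16 + 0.38 = 3.162.
AUC is inversely proportional to clearance, so the fold-change is 1 / 3.162 = 0.32.

0.32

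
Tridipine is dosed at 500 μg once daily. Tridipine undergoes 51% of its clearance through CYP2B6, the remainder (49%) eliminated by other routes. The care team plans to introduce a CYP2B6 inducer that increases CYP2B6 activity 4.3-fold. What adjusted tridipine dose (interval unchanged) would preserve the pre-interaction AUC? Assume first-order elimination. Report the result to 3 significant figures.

The CYP2B6 pathway (51% of clearance) increases to 4.3× activity: 0.51 × 4.3 = 2.193.
Non-CYP routes (49%) are unchanged.
CL_new/CL_old = 2.193 + 0.49 = 2.683.
Css,avg = (dose rate)/CL, so holding Css fixed requires dose ∝ CL: 500 × 2.683 = 1.34 × 10³ μg.

1.34 × 10³ μg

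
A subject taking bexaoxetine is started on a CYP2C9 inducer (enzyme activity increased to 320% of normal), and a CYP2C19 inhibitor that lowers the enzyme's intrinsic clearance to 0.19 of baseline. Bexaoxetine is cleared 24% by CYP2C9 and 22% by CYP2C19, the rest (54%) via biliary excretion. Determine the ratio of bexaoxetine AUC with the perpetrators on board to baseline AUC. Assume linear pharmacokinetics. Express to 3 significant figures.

CYP2C9: 0.24 × 3.2 = 0.768
CYP2C19: 0.22 × 0.19 = 0.0418
Other: 0.54 (unchanged)
New clearance relative to baseline: 0.768 + 0.0418 + 0.54 = 1.3498.
AUC ∝ 1/CL: fold-change = 1 / 1.3498 = 0.741.

0.741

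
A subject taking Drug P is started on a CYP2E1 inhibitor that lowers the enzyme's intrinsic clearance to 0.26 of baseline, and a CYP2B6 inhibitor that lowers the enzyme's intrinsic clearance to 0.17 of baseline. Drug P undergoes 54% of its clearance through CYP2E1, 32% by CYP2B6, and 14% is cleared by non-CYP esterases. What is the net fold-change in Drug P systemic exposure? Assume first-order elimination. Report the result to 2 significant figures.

The CYP2E1 pathway (54% of clearance) is reduced to 0.26× activity: 0.54 × 0.26 = 0.1404.
The CYP2B6 pathway (32% of clearance) is reduced to 0.17× activity: 0.32 × 0.17 = 0.0544.
The remaining 14% of clearance is unaffected.
CL_new/CL_old = 0.1404 + 0.0544 + 0.14 = 0.3348.
Net systemic exposure ratio = 1 / 0.3348 = 3.0.

3.0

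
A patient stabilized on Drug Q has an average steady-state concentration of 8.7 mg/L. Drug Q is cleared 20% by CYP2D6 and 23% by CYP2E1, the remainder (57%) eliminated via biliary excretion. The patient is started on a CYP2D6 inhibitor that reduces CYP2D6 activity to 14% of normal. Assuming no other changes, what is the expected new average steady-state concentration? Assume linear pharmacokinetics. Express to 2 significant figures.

11 mg/L

The CYP2D6 pathway (20% of clearance) is reduced to 0.14× activity: 0.2 × 0.14 = 0.028.
CYP2E1 (23%) and the residual 57% are unaffected.
New clearance relative to baseline: 0.028 + 0.23 + 0.57 = 0.828.
New average steady-state concentration = baseline ÷ relative clearance = 8.7 / 0.828 = 11 mg/L.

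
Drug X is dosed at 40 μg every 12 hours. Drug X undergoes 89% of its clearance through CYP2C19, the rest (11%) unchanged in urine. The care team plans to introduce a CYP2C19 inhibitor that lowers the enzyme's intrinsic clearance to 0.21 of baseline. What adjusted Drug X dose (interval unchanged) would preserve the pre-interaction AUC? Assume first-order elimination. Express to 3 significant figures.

11.9 μg

The CYP2C19 pathway (89% of clearance) falls to 0.21× activity: 0.89 × 0.21 = 0.1869.
Non-CYP routes (11%) are unchanged.
CL_new/CL_old = 0.1869 + 0.11 = 0.2969.
Exposure is unchanged when dose changes in proportion to clearance. New dose = 40 μg × 0.2969 = 11.9 μg.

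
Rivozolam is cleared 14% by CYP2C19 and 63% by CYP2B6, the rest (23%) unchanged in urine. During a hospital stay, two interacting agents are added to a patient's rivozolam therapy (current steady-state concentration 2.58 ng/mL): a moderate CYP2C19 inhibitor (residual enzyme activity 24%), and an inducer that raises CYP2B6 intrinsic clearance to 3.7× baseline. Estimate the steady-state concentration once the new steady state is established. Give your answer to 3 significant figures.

CYP2C19: 0.14 × 0.24 = 0.0336
CYP2B6: 0.63 × 3.7 = 2.331
Other: 0.23 (unchanged)
Relative clearance = 0.0336 + 2.331 + 0.23 = 2.5946.
Dividing the baseline by the relative clearance: 2.58 / 2.5946 = 0.994 ng/mL.

0.994 ng/mL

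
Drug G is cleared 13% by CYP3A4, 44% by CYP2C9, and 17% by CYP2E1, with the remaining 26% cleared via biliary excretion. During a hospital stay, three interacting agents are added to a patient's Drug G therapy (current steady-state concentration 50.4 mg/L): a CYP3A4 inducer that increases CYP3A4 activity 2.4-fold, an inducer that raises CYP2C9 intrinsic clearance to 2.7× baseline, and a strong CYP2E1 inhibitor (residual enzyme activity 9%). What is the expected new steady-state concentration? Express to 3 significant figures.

28.4 mg/L

The CYP3A4 pathway (13% of clearance) is boosted to 2.4× activity: 0.13 × 2.4 = 0.312.
The CYP2C9 pathway (44% of clearance) is boosted to 2.7× activity: 0.44 × 2.7 = 1.188.
The CYP2E1 pathway (17% of clearance) falls to 0.09× activity: 0.17 × 0.09 = 0.0153.
Non-CYP routes (26%) are unchanged.
Relative clearance = 0.312 + 1.188 + 0.0153 + 0.26 = 1.7753.
Steady-state concentration ∝ 1/CL: new value = 50.4 / 1.7753 = 28.4 mg/L.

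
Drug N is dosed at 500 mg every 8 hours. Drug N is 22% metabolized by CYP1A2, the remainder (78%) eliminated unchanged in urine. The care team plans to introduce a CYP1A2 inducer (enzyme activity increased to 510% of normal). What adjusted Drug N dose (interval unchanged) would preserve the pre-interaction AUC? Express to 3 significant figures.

951 mg

The CYP1A2 pathway (22% of clearance) increases to 5.1× activity: 0.22 × 5.1 = 1.122.
Non-CYP routes (78%) are unchanged.
New clearance relative to baseline: 1.122 + 0.78 = 1.902.
Exposure is unchanged when dose changes in proportion to clearance. New dose = 500 mg × 1.902 = 951 mg.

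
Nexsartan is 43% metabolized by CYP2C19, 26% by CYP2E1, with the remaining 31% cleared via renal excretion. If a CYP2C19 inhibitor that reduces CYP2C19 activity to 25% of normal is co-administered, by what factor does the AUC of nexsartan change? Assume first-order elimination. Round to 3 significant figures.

The CYP2C19 pathway (43% of clearance) drops to 0.25× activity: 0.43 × 0.25 = 0.1075.
CYP2E1 (26%) and the residual 31% are unaffected.
Relative clearance = 0.1075 + 0.26 + 0.31 = 0.6775.
Since AUC ∝ 1/CL, the ratio is 1 / 0.6775 = 1.48.

1.48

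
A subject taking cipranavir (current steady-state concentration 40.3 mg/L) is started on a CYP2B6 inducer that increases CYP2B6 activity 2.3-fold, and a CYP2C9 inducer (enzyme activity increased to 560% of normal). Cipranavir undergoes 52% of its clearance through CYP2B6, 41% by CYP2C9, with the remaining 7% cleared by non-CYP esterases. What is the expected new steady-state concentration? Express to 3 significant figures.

11.3 mg/L

The CYP2B6 pathway (52% of clearance) is boosted to 2.3× activity: 0.52 × 2.3 = 1.196.
The CYP2C9 pathway (41% of clearance) is boosted to 5.6× activity: 0.41 × 5.6 = 2.296.
Non-CYP routes (7%) are unchanged.
CL_new/CL_old = 1.196 + 2.296 + 0.07 = 3.562.
Dividing the baseline by the relative clearance: 40.3 / 3.562 = 11.3 mg/L.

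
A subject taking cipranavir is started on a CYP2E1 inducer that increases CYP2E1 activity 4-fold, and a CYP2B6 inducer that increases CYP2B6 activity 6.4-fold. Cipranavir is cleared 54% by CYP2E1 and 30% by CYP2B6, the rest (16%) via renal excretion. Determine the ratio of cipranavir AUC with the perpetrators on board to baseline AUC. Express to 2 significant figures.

0.24

CYP2E1: 0.54 × 4 = 2.16
CYP2B6: 0.3 × 6.4 = 1.92
Other: 0.16 (unchanged)
CL_new/CL_old = 2.16 + 1.92 + 0.16 = 4.24.
Net AUC ratio = 1 / 4.24 = 0.24.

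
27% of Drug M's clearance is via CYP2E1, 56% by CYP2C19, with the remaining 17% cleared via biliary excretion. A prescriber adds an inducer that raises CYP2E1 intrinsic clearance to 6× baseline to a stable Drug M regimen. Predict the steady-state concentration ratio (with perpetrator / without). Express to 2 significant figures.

The CYP2E1 pathway (27% of clearance) is boosted to 6× activity: 0.27 × 6 = 1.62.
CYP2C19 (56%) and the residual 17% are unaffected.
CL_new/CL_old = 1.62 + 0.56 + 0.17 = 2.35.
Since steady-state concentration ∝ 1/CL, the ratio is 1 / 2.35 = 0.43.

0.43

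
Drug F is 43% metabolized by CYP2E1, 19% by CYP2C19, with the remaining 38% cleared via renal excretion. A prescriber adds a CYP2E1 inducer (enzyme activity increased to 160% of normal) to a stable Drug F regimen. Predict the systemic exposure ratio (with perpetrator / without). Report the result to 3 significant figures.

0.795

The CYP2E1 pathway (43% of clearance) rises to 1.6× activity: 0.43 × 1.6 = 0.688.
CYP2C19 (19%) and the residual 38% are unaffected.
Relative clearance = 0.688 + 0.19 + 0.38 = 1.258.
Systemic exposure ratio = CL_old/CL_new = 1 / 1.258 = 0.795.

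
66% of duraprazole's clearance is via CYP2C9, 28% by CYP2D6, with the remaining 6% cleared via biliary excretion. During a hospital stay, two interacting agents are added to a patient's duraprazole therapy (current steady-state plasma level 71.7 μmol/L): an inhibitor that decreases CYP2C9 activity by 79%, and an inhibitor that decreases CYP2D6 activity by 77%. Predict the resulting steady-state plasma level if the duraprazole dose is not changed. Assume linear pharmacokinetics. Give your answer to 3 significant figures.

273 μmol/L

The CYP2C9 pathway (66% of clearance) drops to 0.21× activity: 0.66 × 0.21 = 0.1386.
The CYP2D6 pathway (28% of clearance) is reduced to 0.23× activity: 0.28 × 0.23 = 0.0644.
The remaining 6% of clearance is unaffected.
CL_new/CL_old = 0.1386 + 0.0644 + 0.06 = 0.263.
Steady-state plasma level ∝ 1/CL: new value = 71.7 / 0.263 = 273 μmol/L.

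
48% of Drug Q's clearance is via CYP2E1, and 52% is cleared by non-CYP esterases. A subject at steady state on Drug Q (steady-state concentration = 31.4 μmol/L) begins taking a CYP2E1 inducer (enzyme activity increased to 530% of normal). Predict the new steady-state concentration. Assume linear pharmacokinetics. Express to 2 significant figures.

10 μmol/L

The CYP2E1 pathway (48% of clearance) increases to 5.3× activity: 0.48 × 5.3 = 2.544.
The remaining 52% of clearance is unaffected.
CL_new/CL_old = 2.544 + 0.52 = 3.064.
New steady-state concentration = baseline ÷ relative clearance = 31.4 / 3.064 = 10 μmol/L.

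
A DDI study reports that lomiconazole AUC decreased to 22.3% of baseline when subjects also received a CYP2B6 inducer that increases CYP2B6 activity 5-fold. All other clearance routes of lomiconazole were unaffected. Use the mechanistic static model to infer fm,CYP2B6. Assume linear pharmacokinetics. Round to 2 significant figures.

Let x = fm,CYP2B6. Because AUC ∝ 1/CL, relative clearance rose to 1/0.223 = 4.484.
Setting x·5 + (1 − x) = 4.484 and solving: x = (4.484 − 1)/(5 − 1) = 0.87.

0.87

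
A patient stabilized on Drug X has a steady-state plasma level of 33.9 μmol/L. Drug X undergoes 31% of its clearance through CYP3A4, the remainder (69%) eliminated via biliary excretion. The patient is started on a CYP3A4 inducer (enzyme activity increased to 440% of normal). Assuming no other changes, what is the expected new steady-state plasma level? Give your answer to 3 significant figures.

16.5 μmol/L

The CYP3A4 pathway (31% of clearance) is boosted to 4.4× activity: 0.31 × 4.4 = 1.364.
Non-CYP routes (69%) are unchanged.
CL_new/CL_old = 1.364 + 0.69 = 2.054.
Steady-state plasma level ∝ 1/CL, so new value = 33.9 / 2.054 = 16.5 μmol/L.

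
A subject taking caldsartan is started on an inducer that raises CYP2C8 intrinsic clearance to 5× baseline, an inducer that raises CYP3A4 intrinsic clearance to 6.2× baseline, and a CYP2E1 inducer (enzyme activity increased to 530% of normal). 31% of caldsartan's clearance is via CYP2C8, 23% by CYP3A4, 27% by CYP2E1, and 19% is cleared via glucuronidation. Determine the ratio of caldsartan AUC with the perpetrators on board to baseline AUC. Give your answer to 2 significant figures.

0.22

CYP2C8: 0.31 × 5 = 1.55
CYP3A4: 0.23 × 6.2 = 1.426
CYP2E1: 0.27 × 5.3 = 1.431
Other: 0.19 (unchanged)
Relative clearance = 1.55 + 1.426 + 1.431 + 0.19 = 4.597.
Net AUC ratio = 1 / 4.597 = 0.22.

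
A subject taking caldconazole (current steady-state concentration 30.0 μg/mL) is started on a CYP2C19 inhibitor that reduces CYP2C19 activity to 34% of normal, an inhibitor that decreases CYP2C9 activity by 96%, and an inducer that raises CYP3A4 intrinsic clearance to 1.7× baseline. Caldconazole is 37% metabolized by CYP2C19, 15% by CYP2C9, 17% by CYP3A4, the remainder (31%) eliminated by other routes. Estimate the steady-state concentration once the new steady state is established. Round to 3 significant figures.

41.1 μg/mL

CYP2C19: 0.37 × 0.34 = 0.1258
CYP2C9: 0.15 × 0.04 = 0.006
CYP3A4: 0.17 × 1.7 = 0.289
Other: 0.31 (unchanged)
Relative clearance = 0.1258 + 0.006 + 0.289 + 0.31 = 0.7308.
Steady-state concentration ∝ 1/CL: new value = 30.0 / 0.7308 = 41.1 μg/mL.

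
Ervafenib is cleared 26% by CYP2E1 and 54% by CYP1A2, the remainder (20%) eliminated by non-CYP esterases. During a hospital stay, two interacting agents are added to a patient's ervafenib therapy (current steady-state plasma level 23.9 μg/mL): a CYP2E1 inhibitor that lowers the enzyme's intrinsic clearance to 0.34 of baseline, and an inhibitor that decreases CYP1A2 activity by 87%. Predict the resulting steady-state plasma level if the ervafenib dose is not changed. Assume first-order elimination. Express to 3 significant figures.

The CYP2E1 pathway (26% of clearance) falls to 0.34× activity: 0.26 × 0.34 = 0.0884.
The CYP1A2 pathway (54% of clearance) drops to 0.13× activity: 0.54 × 0.13 = 0.0702.
The remaining 20% of clearance is unaffected.
CL_new/CL_old = 0.0884 + 0.0702 + 0.2 = 0.3586.
Dividing the baseline by the relative clearance: 23.9 / 0.3586 = 66.6 μg/mL.

66.6 μg/mL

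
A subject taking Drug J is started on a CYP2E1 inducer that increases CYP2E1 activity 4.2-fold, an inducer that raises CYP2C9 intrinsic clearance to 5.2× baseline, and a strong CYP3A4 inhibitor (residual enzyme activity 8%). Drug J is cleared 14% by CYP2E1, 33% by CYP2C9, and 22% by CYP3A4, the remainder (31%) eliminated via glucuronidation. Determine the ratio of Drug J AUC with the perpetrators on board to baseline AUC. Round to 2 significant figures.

The CYP2E1 pathway (14% of clearance) rises to 4.2× activity: 0.14 × 4.2 = 0.588.
The CYP2C9 pathway (33% of clearance) rises to 5.2× activity: 0.33 × 5.2 = 1.716.
The CYP3A4 pathway (22% of clearance) is reduced to 0.08× activity: 0.22 × 0.08 = 0.0176.
Non-CYP routes (31%) are unchanged.
CL_new/CL_old = 0.588 + 1.716 + 0.0176 + 0.31 = 2.6316.
Because AUC varies inversely with clearance, the combined effect is 1 / 2.6316 = 0.38.

0.38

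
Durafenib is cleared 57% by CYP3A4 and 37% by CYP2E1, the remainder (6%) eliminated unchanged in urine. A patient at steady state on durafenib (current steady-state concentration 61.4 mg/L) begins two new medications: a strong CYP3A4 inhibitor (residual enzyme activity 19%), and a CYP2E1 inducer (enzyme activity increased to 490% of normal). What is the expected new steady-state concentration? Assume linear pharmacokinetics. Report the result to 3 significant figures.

31.0 mg/L

The CYP3A4 pathway (57% of clearance) is reduced to 0.19× activity: 0.57 × 0.19 = 0.1083.
The CYP2E1 pathway (37% of clearance) is boosted to 4.9× activity: 0.37 × 4.9 = 1.813.
Non-CYP routes (6%) are unchanged.
CL_new/CL_old = 0.1083 + 1.813 + 0.06 = 1.9813.
New steady-state concentration = 61.4 / 1.9813 = 31.0 mg/L (concentration scales inversely with clearance).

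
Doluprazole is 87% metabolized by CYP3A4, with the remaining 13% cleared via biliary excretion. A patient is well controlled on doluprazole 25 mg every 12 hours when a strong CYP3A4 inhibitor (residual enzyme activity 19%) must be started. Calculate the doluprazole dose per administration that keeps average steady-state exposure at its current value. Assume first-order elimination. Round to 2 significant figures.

7.4 mg

The CYP3A4 pathway (87% of clearance) is reduced to 0.19× activity: 0.87 × 0.19 = 0.1653.
Non-CYP routes (13%) are unchanged.
New clearance relative to baseline: 0.1653 + 0.13 = 0.2953.
Css,avg = (dose rate)/CL, so holding Css fixed requires dose ∝ CL: 25 × 0.2953 = 7.4 mg.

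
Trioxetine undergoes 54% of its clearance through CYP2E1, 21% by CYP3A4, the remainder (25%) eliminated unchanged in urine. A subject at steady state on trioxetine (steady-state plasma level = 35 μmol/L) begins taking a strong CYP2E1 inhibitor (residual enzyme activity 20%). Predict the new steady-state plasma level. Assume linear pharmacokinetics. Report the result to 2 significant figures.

62 μmol/L

CYP2E1: 0.54 × 0.2 = 0.108
CYP3A4: 0.21 (unchanged)
Other: 0.25 (unchanged)
Relative clearance = 0.108 + 0.21 + 0.25 = 0.568.
Steady-state plasma level ∝ 1/CL, so new value = 35 / 0.568 = 62 μmol/L.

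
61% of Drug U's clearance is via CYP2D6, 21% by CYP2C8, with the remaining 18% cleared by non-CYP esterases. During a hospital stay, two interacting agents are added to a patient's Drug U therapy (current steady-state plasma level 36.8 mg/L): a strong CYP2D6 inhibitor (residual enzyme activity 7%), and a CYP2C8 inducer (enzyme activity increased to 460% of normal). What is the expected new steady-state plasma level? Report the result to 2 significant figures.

CYP2D6: 0.61 × 0.07 = 0.0427
CYP2C8: 0.21 × 4.6 = 0.966
Other: 0.18 (unchanged)
Relative clearance = 0.0427 + 0.966 + 0.18 = 1.1887.
Dividing the baseline by the relative clearance: 36.8 / 1.1887 = 31 mg/L.

31 mg/L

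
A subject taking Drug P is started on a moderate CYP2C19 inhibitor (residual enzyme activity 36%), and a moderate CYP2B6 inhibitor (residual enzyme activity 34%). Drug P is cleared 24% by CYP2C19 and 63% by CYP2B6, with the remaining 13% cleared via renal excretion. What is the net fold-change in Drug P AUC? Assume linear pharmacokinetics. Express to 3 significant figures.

The CYP2C19 pathway (24% of clearance) is reduced to 0.36× activity: 0.24 × 0.36 = 0.0864.
The CYP2B6 pathway (63% of clearance) is reduced to 0.34× activity: 0.63 × 0.34 = 0.2142.
Non-CYP routes (13%) are unchanged.
CL_new/CL_old = 0.0864 + 0.2142 + 0.13 = 0.4306.
AUC ∝ 1/CL: fold-change = 1 / 0.4306 = 2.32.

2.32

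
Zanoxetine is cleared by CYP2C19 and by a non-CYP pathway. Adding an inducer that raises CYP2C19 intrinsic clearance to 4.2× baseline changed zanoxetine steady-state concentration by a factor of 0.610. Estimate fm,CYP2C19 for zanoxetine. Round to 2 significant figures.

Let fm be the CYP2C19 fraction. New clearance relative to baseline = fm × 4.2 + (1 − fm).
Steady-state concentration ratio = 1 / (new CL fraction), so new CL fraction = 1 / 0.610 = 1.639.
fm × 4.2 + 1 − fm = 1.639  ⇒  fm × (4.2 − 1) = 0.6393  ⇒  fm = 0.20.

0.20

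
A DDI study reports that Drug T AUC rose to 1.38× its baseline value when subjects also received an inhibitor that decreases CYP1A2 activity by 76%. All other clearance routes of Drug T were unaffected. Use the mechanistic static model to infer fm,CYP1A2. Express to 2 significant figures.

CL'/CL = 1 / 1.38 = 0.7246
0.24·fm + (1 − fm) = 0.7246
fm = (0.7246 − 1) / (0.24 − 1) = 0.36

0.36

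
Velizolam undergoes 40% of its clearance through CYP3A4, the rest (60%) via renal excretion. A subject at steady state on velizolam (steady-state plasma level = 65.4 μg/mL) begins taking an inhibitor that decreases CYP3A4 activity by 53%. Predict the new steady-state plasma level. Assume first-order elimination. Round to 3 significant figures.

CYP3A4: 0.4 × 0.47 = 0.188
Other: 0.6 (unchanged)
CL_new/CL_old = 0.188 + 0.6 = 0.788.
Steady-state plasma level ∝ 1/CL, so new value = 65.4 / 0.788 = 83.0 μg/mL.

83.0 μg/mL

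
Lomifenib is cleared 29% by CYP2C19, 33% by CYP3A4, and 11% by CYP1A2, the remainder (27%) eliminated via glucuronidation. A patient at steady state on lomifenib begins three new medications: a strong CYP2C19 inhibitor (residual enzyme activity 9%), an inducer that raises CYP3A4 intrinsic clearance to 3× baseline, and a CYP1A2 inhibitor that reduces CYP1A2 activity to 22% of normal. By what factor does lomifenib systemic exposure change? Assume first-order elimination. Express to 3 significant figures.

The CYP2C19 pathway (29% of clearance) is reduced to 0.09× activity: 0.29 × 0.09 = 0.0261.
The CYP3A4 pathway (33% of clearance) is boosted to 3× activity: 0.33 × 3 = 0.99.
The CYP1A2 pathway (11% of clearance) falls to 0.22× activity: 0.11 × 0.22 = 0.0242.
Non-CYP routes (27%) are unchanged.
Relative clearance = 0.0261 + 0.99 + 0.0242 + 0.27 = 1.3103.
Net systemic exposure ratio = 1 / 1.3103 = 0.763.

0.763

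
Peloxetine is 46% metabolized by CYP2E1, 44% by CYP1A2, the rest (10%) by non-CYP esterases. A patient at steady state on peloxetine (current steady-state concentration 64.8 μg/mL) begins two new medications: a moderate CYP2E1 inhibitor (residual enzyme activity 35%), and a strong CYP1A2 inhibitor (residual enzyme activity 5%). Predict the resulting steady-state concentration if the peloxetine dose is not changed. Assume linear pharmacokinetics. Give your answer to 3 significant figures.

229 μg/mL

The CYP2E1 pathway (46% of clearance) falls to 0.35× activity: 0.46 × 0.35 = 0.161.
The CYP1A2 pathway (44% of clearance) drops to 0.05× activity: 0.44 × 0.05 = 0.022.
The remaining 10% of clearance is unaffected.
New clearance relative to baseline: 0.161 + 0.022 + 0.1 = 0.283.
Dividing the baseline by the relative clearance: 64.8 / 0.283 = 229 μg/mL.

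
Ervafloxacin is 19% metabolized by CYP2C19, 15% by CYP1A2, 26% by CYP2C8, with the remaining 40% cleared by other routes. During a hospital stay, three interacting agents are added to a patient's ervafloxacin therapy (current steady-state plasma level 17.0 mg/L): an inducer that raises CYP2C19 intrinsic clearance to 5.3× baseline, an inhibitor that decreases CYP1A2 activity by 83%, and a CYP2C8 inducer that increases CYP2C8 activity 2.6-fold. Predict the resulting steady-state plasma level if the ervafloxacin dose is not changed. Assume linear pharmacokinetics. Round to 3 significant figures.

The CYP2C19 pathway (19% of clearance) increases to 5.3× activity: 0.19 × 5.3 = 1.007.
The CYP1A2 pathway (15% of clearance) drops to 0.17× activity: 0.15 × 0.17 = 0.0255.
The CYP2C8 pathway (26% of clearance) increases to 2.6× activity: 0.26 × 2.6 = 0.676.
Non-CYP routes (40%) are unchanged.
New clearance relative to baseline: 1.007 + 0.0255 + 0.676 + 0.4 = 2.1085.
New steady-state plasma level = 17.0 / 2.1085 = 8.06 mg/L (concentration scales inversely with clearance).

8.06 mg/L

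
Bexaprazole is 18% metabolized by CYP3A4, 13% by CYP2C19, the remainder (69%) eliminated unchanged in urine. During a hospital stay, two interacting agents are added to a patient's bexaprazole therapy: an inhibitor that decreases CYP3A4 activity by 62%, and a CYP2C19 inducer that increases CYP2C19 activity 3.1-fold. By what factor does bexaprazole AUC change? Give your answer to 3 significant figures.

CYP3A4: 0.18 × 0.38 = 0.0684
CYP2C19: 0.13 × 3.1 = 0.403
Other: 0.69 (unchanged)
New clearance relative to baseline: 0.0684 + 0.403 + 0.69 = 1.1614.
Because AUC varies inversely with clearance, the combined effect is 1 / 1.1614 = 0.861.

0.861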